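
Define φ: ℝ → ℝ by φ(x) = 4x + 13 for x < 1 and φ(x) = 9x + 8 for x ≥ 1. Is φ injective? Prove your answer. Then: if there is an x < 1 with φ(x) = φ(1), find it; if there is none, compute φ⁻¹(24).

16/9

Both pieces are strictly increasing (slopes 4 and 9), so each is injective on its own interval.
The left piece maps (−∞, 1) onto (−∞, 17); the right piece maps [1, ∞) onto [17, ∞).
These images are disjoint, so no value is attained by both pieces. Thus φ is injective.
Because the two images are disjoint, no x < 1 has φ(x) = φ(1), so we compute φ⁻¹(24): 24 lies in [17, ∞), so solve 9x + 8 = 24: x = (24 − 8)/9 = 16/9.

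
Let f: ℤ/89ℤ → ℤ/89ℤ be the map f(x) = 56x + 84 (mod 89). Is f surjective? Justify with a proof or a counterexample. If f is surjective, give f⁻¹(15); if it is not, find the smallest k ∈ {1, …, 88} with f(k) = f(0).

Since gcd(56, 89) = 1, 56 is invertible modulo 89. Euclid's algorithm: 89 = 1·56 + 33, 56 = 1·33 + 23, 33 = 1·23 + 10, 23 = 2·10 + 3, 10 = 3·3 + 1; back-substituting gives 1 = 62·56 − 39·89, so 56⁻¹ ≡ 62 (mod 89).
Then y ↦ 62(y − 84) is a two-sided inverse to f, so every y ∈ ℤ/89ℤ has a preimage.
Therefore f is surjective.
Since f is surjective, we find f⁻¹(15): we need 56x ≡ 15 − 84 ≡ 20 (mod 89). Using 56⁻¹ = 62: x ≡ 62·20 = 1240 = 13·89 + 83, so x = 83.
Check: f(83) = 56·83 + 84 = 4732 = 53·89 + 15 ≡ 15 (mod 89).

83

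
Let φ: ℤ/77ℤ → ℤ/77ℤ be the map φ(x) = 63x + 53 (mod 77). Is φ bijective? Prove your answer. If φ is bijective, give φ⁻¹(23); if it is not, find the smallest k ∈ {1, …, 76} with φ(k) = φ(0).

We have gcd(63, 77) = 7 > 1. Taking a = 0 and b = 11: φ(0) = 53 and φ(11) = 63·11 + 53 = 746 ≡ 53 (mod 77).
So φ(0) = φ(11) while 0 ≠ 11, hence φ is not injective, hence not bijective.
Since φ is not bijective, we find the least positive k with φ(k) = φ(0): this means 63k ≡ 0 (mod 77), i.e. 77 ∣ 63k. Since gcd(63, 77) = 7, dividing through by 7 this holds exactly when 11 ∣ 9k, and as gcd(9, 11) = 1, exactly when 11 ∣ k.
The smallest positive such k is 11.

11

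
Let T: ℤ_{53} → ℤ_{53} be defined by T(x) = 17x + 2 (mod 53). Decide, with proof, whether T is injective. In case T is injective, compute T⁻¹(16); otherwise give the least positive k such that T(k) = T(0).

32

If T(x_1) = T(x_2), then 17x_1 ≡ 17x_2 (mod 53). Because gcd(17, 53) = 1, we may cancel 17 to get x_1 ≡ x_2 (mod 53).
Therefore T is injective.
We now compute 17⁻¹ mod 53 explicitly. Euclid's algorithm: 53 = 3·17 + 2, 17 = 8·2 + 1; back-substituting gives 1 = 25·17 − 8·53, so 17⁻¹ ≡ 25 (mod 53).
Since T is injective, we find T⁻¹(16): we need 17x ≡ 16 − 2 ≡ 14 (mod 53). Using 17⁻¹ = 25: x ≡ 25·14 = 350 = 6·53 + 32, so x = 32.
Check: T(32) = 17·32 + 2 = 546 = 10·53 + 16 ≡ 16 (mod 53).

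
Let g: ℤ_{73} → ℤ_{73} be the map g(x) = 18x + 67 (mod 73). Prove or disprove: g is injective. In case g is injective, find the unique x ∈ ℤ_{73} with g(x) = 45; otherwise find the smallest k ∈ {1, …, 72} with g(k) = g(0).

If g(s) = g(t), then 18s ≡ 18t (mod 73). Because gcd(18, 73) = 1, we may cancel 18 to get s ≡ t (mod 73).
Therefore g is injective.
We now compute 18⁻¹ mod 73 explicitly. Euclid's algorithm: 73 = 4·18 + 1; back-substituting gives 1 = 69·18 − 17·73, so 18⁻¹ ≡ 69 (mod 73).
Since g is injective, we find g⁻¹(45): we need 18x ≡ 45 − 67 ≡ 51 (mod 73). Using 18⁻¹ = 69: x ≡ 69·51 = 3519 = 48·73 + 15, so x = 15.
Check: g(15) = 18·15 + 67 = 337 = 4·73 + 45 ≡ 45 (mod 73).

15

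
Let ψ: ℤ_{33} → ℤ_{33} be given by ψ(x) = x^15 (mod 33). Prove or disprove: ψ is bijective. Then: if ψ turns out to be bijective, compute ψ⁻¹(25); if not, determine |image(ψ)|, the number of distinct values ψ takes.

9

ψ(1) = 1^15 = 1.
ψ(4): Repeated squaring mod 33: 4^1 ≡ 4, 4^2 ≡ 4² = 16, 4^4 ≡ 16² = 256 ≡ 25, 4^8 ≡ 25² = 625 ≡ 31. Since 15 = 8 + 4 + 2 + 1, 4^15 ≡ 31·25·16·4: 31·25 = 775 ≡ 16, then 16·16 = 256 ≡ 25, then 25·4 = 100 ≡ 1. So 4^15 ≡ 1 (mod 33).
So ψ(1) = ψ(4) = 1 while 1 ≠ 4, thus ψ is not injective, hence not bijective.
Since ψ is not bijective, we determine |image(ψ)|. Computing x^15 mod 33 for each x (by repeated squaring, reducing mod 33 at every step), the values ψ(0), ψ(1), …, ψ(32) are: 0, 1, 32, 12, 1, 23, 21, 10, 32, 12, 10, 11, 12, 10, 23, 12, 1, 32, 21, 10, 23, 21, 22, 23, 21, 1, 23, 12, 10, 32, 21, 1, 32.
The distinct values are {0, 1, 10, 11, 12, 21, 22, 23, 32}; there are 9 of them.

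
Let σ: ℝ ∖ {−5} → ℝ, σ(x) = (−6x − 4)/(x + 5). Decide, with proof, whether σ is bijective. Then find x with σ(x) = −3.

If σ(x) = −6, cross-multiplying gives 1(−6x − 4) = −6(x + 5), which simplifies to −4 = −30 — false.  So −6 has no preimage and σ is not surjective.
Thus σ is not bijective.
Solving σ(x) = −3: cross-multiplying gives −6x − 4 = −3(x + 5), which rearranges to −3x = −11, so x = 11/3.

11/3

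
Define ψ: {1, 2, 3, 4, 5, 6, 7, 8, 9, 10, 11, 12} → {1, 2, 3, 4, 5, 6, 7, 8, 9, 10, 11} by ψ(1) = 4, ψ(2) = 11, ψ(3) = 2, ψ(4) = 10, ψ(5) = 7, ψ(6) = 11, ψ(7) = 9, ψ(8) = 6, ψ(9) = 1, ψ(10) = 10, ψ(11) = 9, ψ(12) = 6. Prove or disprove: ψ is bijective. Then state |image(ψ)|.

ψ(2) = 11 = ψ(6) with 2 ≠ 6, so ψ is not injective, hence not bijective.
The image of ψ is {1, 2, 4, 6, 7, 9, 10, 11}, which has 8 elements.

8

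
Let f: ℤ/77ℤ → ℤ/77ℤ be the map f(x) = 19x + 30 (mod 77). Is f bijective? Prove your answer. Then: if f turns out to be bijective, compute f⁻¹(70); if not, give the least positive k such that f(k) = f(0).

71

Recall that injectivity means: for all x_1, x_2 in the domain, f(x_1) = f(x_2) implies x_1 = x_2.
Suppose f(x_1) = f(x_2) in ℤ/77ℤ. Then 19x_1 + 30 ≡ 19x_2 + 30 (mod 77), therefore 19(x_1 − x_2) ≡ 0 (mod 77).
Since gcd(19, 77) = 1, 19 is invertible modulo 77, therefore x_1 − x_2 ≡ 0 (mod 77), i.e. x_1 = x_2.
We now compute 19⁻¹ mod 77 explicitly. Euclid's algorithm: 77 = 4·19 + 1; back-substituting gives 1 = 73·19 − 18·77, so 19⁻¹ ≡ 73 (mod 77).
For any y ∈ ℤ/77ℤ, x = 73(y − 30) mod 77 satisfies f(x) = 19·73(y − 30) + 30 ≡ y (since 19·73 ≡ 1 mod 77). So every y has a preimage.
Thus f is bijective.
Since f is bijective, we compute f⁻¹(70): solve 19x + 30 ≡ 70 (mod 77), i.e. 19x ≡ 40 (mod 77).
Multiplying by 19⁻¹ = 73 gives x ≡ 73·40 = 2920 = 37·77 + 71 ≡ 71 (mod 77).
Check: f(71) = 19·71 + 30 = 1379 = 17·77 + 70 ≡ 70 (mod 77).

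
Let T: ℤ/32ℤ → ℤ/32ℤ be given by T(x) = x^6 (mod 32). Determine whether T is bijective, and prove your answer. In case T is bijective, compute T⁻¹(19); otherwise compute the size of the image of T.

T(0) = 0^6 = 0.
T(2): Repeated squaring mod 32: 2^1 ≡ 2, 2^2 ≡ 2² = 4, 2^4 ≡ 4² = 16. Since 6 = 4 + 2, 2^6 ≡ 16·4: 16·4 = 64 ≡ 0. So 2^6 ≡ 0 (mod 32).
So T(0) = T(2) = 0 while 0 ≠ 2, thus T is not injective, hence not bijective.
Since T is not bijective, we determine |image(T)|. Computing x^6 mod 32 for each x (by repeated squaring, reducing mod 32 at every step), the values T(0), T(1), …, T(31) are: 0, 1, 0, 25, 0, 9, 0, 17, 0, 17, 0, 9, 0, 25, 0, 1, 0, 1, 0, 25, 0, 9, 0, 17, 0, 17, 0, 9, 0, 25, 0, 1.
The distinct values are {0, 1, 9, 17, 25}; there are 5 of them.

5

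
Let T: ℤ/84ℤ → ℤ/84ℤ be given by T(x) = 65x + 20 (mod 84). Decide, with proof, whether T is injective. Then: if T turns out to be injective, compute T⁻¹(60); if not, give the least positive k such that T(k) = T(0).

Suppose T(a) = T(b) in ℤ/84ℤ. Then 65a + 20 ≡ 65b + 20 (mod 84), hence 65(a − b) ≡ 0 (mod 84).
Since gcd(65, 84) = 1, 65 is invertible modulo 84, hence a − b ≡ 0 (mod 84), i.e. a = b.
Therefore T is injective.
We now compute 65⁻¹ mod 84 explicitly. Euclid's algorithm: 84 = 1·65 + 19, 65 = 3·19 + 8, 19 = 2·8 + 3, 8 = 2·3 + 2, 3 = 1·2 + 1; back-substituting gives 1 = 53·65 − 41·84, so 65⁻¹ ≡ 53 (mod 84).
Since T is injective, we compute T⁻¹(60): solve 65x + 20 ≡ 60 (mod 84), i.e. 65x ≡ 40 (mod 84).
Multiplying by 65⁻¹ = 53 gives x ≡ 53·40 = 2120 = 25·84 + 20 ≡ 20 (mod 84).
Check: T(20) = 65·20 + 20 = 1320 = 15·84 + 60 ≡ 60 (mod 84).

20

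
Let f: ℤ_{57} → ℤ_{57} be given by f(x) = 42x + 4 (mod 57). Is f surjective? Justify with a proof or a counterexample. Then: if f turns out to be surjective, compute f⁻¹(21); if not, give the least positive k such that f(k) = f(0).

Since gcd(42, 57) = 3, we have 42x ≡ 0 (mod 3) for all x, so f(x) ≡ 1 (mod 3).
But 0 ≢ 1 (mod 3), so 0 ∈ ℤ_{57} has no preimage. Thus f is not surjective.
Since f is not surjective, we find the least positive k with f(k) = f(0): this means 42k ≡ 0 (mod 57), i.e. 57 ∣ 42k. Since gcd(42, 57) = 3, dividing through by 3 this holds exactly when 19 ∣ 14k, and as gcd(14, 19) = 1, exactly when 19 ∣ k.
The smallest positive such k is 19.

19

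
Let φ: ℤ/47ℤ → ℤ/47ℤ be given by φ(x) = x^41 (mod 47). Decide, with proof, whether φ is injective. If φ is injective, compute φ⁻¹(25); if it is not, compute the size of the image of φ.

Since 47 is prime, the nonzero elements of ℤ/47ℤ form a cyclic group of order 46.
As gcd(41, 46) = 1, raising to the 41st power is a bijection on this group: if s^41 ≡ t^41 then (st^{−1})^41 = 1, and the only element of order dividing gcd(41, 46) = 1 is 1, so s = t.
With φ(0) = 0 this makes φ injective on all of ℤ/47ℤ, hence bijective (finite equal-size domain and codomain). In particular φ is injective.
Since φ is injective, we find the preimage of 25. The inverse of x ↦ x^41 on (ℤ/47ℤ)^× is x ↦ x^9, because 41·9 = 369 = 8·46 + 1 ≡ 1 (mod 46) and x^{46} = 1 for x ≠ 0 (Fermat). So φ⁻¹(25) = 25^9 mod 47.
Repeated squaring mod 47: 25^1 ≡ 25, 25^2 ≡ 25² = 625 ≡ 14, 25^4 ≡ 14² = 196 ≡ 8, 25^8 ≡ 8² = 64 ≡ 17. Since 9 = 8 + 1, 25^9 ≡ 17·25: 17·25 = 425 ≡ 2. So 25^9 ≡ 2 (mod 47).
Hence φ⁻¹(25) = 2.

2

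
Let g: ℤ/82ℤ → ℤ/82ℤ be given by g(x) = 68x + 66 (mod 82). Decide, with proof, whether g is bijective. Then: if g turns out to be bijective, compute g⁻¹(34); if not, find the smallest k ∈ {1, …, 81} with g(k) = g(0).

Recall that g is injective when g(s) = g(t) forces s = t.
We have gcd(68, 82) = 2 > 1. Taking s = 0 and t = 41: g(0) = 66 and g(41) = 68·41 + 66 = 2854 ≡ 66 (mod 82).
So g(0) = g(41) while 0 ≠ 41, hence g is not injective, hence not bijective.
Since g is not bijective, we find the least positive k with g(k) = g(0): this means 68k ≡ 0 (mod 82), i.e. 82 ∣ 68k. Since gcd(68, 82) = 2, dividing through by 2 this holds exactly when 41 ∣ 34k, and as gcd(34, 41) = 1, exactly when 41 ∣ k.
The smallest positive such k is 41.

41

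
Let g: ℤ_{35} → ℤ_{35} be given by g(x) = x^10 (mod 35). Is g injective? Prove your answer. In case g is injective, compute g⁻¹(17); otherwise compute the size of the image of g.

12

g(1) = 1^10 = 1.
g(6): Repeated squaring mod 35: 6^1 ≡ 6, 6^2 ≡ 6² = 36 ≡ 1, 6^4 ≡ 1² = 1, 6^8 ≡ 1² = 1. Since 10 = 8 + 2, 6^10 ≡ 1·1: 1·1 = 1. So 6^10 ≡ 1 (mod 35).
So g(1) = g(6) = 1 while 1 ≠ 6, thus g is not injective.
Since g is not injective, we determine |image(g)|. Computing x^10 mod 35 for each x (by repeated squaring, reducing mod 35 at every step), the values g(0), g(1), …, g(34) are: 0, 1, 9, 4, 11, 30, 1, 14, 29, 16, 25, 11, 9, 29, 21, 15, 16, 4, 4, 16, 15, 21, 29, 9, 11, 25, 16, 29, 14, 1, 30, 11, 4, 9, 1.
The distinct values are {0, 1, 4, 9, 11, 14, 15, 16, 21, 25, 29, 30}; there are 12 of them.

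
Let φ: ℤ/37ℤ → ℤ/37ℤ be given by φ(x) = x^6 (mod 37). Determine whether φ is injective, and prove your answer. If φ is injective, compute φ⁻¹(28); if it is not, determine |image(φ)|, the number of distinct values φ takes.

7

φ(3): Repeated squaring mod 37: 3^1 ≡ 3, 3^2 ≡ 3² = 9, 3^4 ≡ 9² = 81 ≡ 7. Since 6 = 4 + 2, 3^6 ≡ 7·9: 7·9 = 63 ≡ 26. So 3^6 ≡ 26 (mod 37).
φ(4): Repeated squaring mod 37: 4^1 ≡ 4, 4^2 ≡ 4² = 16, 4^4 ≡ 16² = 256 ≡ 34. Since 6 = 4 + 2, 4^6 ≡ 34·16: 34·16 = 544 ≡ 26. So 4^6 ≡ 26 (mod 37).
So φ(3) = φ(4) = 26 while 3 ≠ 4, therefore φ is not injective.
Since φ is not injective, we determine |image(φ)|. Computing x^6 mod 37 for each x (by repeated squaring, reducing mod 37 at every step), the values φ(0), φ(1), …, φ(36) are: 0, 1, 27, 26, 26, 11, 36, 26, 36, 10, 1, 1, 10, 11, 36, 27, 10, 27, 11, 11, 27, 10, 27, 36, 11, 10, 1, 1, 10, 36, 26, 36, 11, 26, 26, 27, 1.
The distinct values are {0, 1, 10, 11, 26, 27, 36}; there are 7 of them.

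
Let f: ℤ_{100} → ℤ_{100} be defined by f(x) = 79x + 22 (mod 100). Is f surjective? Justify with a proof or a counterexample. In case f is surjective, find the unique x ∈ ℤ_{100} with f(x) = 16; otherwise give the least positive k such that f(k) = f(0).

Recall: f is surjective if every y in the codomain equals f(x) for some x in the domain.
Since gcd(79, 100) = 1, 79 is invertible modulo 100. Euclid's algorithm: 100 = 1·79 + 21, 79 = 3·21 + 16, 21 = 1·16 + 5, 16 = 3·5 + 1; back-substituting gives 1 = 19·79 − 15·100, so 79⁻¹ ≡ 19 (mod 100).
For any y ∈ ℤ_{100}, x = 19(y − 22) mod 100 satisfies f(x) = 79·19(y − 22) + 22 ≡ y (since 79·19 ≡ 1 mod 100). So every y has a preimage.
So f is surjective.
Since f is surjective, we compute f⁻¹(16): solve 79x + 22 ≡ 16 (mod 100), i.e. 79x ≡ 94 (mod 100).
Multiplying by 79⁻¹ = 19 gives x ≡ 19·94 = 1786 = 17·100 + 86 ≡ 86 (mod 100).
Check: f(86) = 79·86 + 22 = 6816 = 68·100 + 16 ≡ 16 (mod 100).

86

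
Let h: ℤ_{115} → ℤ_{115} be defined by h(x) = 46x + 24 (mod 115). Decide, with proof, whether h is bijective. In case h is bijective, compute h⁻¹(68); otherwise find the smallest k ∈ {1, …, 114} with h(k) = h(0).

5

We have gcd(46, 115) = 23 > 1. Taking x_1 = 0 and x_2 = 5: h(0) = 24 and h(5) = 46·5 + 24 = 254 ≡ 24 (mod 115).
So h(0) = h(5) while 0 ≠ 5, therefore h is not injective, hence not bijective.
Since h is not bijective, we find the least positive k with h(k) = h(0): this means 46k ≡ 0 (mod 115), i.e. 115 ∣ 46k. Since gcd(46, 115) = 23, dividing through by 23 this holds exactly when 5 ∣ 2k, and as gcd(2, 5) = 1, exactly when 5 ∣ k.
The smallest positive such k is 5.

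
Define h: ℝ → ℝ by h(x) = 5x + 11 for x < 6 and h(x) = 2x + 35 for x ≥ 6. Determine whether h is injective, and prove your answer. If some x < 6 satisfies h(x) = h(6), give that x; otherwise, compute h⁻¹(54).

19/2

Both pieces are strictly increasing (slopes 5 and 2), so each is injective on its own interval.
The left piece maps (−∞, 6) onto (−∞, 41); the right piece maps [6, ∞) onto [47, ∞).
These images are disjoint, so no value is attained by both pieces. Thus h is injective.
Because the two images are disjoint, no x < 6 has h(x) = h(6), so we compute h⁻¹(54): 54 lies in [47, ∞), so solve 2x + 35 = 54: x = (54 − 35)/2 = 19/2.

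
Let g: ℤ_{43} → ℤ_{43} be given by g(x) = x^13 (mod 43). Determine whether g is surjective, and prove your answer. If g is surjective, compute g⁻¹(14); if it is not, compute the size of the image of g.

25

Since 43 is prime, the nonzero elements of ℤ_{43} form a cyclic group of order 42.
As gcd(13, 42) = 1, raising to the 13th power is a bijection on this group: if a^13 ≡ b^13 then (ab^{−1})^13 = 1, and the only element of order dividing gcd(13, 42) = 1 is 1, so a = b.
With g(0) = 0 this makes g injective on all of ℤ_{43}, hence bijective (finite equal-size domain and codomain). In particular g is surjective.
Since g is surjective, we find the preimage of 14. The inverse of x ↦ x^13 on (ℤ_{43})^× is x ↦ x^13, because 13·13 = 169 = 4·42 + 1 ≡ 1 (mod 42) and x^{42} = 1 for x ≠ 0 (Fermat). So g⁻¹(14) = 14^13 mod 43.
Repeated squaring mod 43: 14^1 ≡ 14, 14^2 ≡ 14² = 196 ≡ 24, 14^4 ≡ 24² = 576 ≡ 17, 14^8 ≡ 17² = 289 ≡ 31. Since 13 = 8 + 4 + 1, 14^13 ≡ 31·17·14: 31·17 = 527 ≡ 11, then 11·14 = 154 ≡ 25. So 14^13 ≡ 25 (mod 43).
Hence g⁻¹(14) = 25.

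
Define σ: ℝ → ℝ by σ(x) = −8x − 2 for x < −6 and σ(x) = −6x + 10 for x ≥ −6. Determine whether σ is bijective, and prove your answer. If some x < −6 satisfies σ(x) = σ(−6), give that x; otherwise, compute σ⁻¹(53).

Both pieces are strictly decreasing (slopes −8 and −6), so each is injective on its own interval.
The left piece maps (−∞, −6) onto (46, ∞); the right piece maps [−6, ∞) onto (−∞, 46].
Since 46 = 46, the images partition ℝ: σ is injective and surjective, hence bijective.
Because the two images are disjoint, no x < −6 has σ(x) = σ(−6), so we compute σ⁻¹(53): 53 lies in (46, ∞), so solve −8x − 2 = 53: x = (53 + 2)/(−8) = −55/8.

-55/8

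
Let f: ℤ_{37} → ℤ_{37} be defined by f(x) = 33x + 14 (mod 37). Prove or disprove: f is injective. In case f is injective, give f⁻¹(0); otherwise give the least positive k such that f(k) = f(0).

22

Suppose f(u) = f(v) in ℤ_{37}. Then 33u + 14 ≡ 33v + 14 (mod 37), so 33(u − v) ≡ 0 (mod 37).
Since gcd(33, 37) = 1, 33 is invertible modulo 37, therefore u − v ≡ 0 (mod 37), i.e. u = v.
Hence f is injective.
We now compute 33⁻¹ mod 37 explicitly. Euclid's algorithm: 37 = 1·33 + 4, 33 = 8·4 + 1; back-substituting gives 1 = 9·33 − 8·37, so 33⁻¹ ≡ 9 (mod 37).
Since f is injective, we find f⁻¹(0): we need 33x ≡ 0 − 14 ≡ 23 (mod 37). Using 33⁻¹ = 9: x ≡ 9·23 = 207 = 5·37 + 22, so x = 22.
Check: f(22) = 33·22 + 14 = 740 = 20·37 + 0 ≡ 0 (mod 37).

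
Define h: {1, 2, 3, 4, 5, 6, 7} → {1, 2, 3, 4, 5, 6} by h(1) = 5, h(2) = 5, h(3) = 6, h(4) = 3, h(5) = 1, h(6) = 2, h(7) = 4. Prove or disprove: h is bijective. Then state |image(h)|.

6

h(1) = 5 = h(2) with 1 ≠ 2, so h is not injective, hence not bijective.
The image of h is {1, 2, 3, 4, 5, 6}, which has 6 elements.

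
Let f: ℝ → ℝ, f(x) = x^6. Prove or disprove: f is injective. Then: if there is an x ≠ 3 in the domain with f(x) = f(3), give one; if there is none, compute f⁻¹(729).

f(3) = 729 = (−3)^6 = f(−3) (since 6 is even), with 3 ≠ −3. So f is not injective.
For the follow-up, such an x exists: taking x = −3 ∈ ℝ gives f(−3) = 729 = f(3) with −3 ≠ 3.

-3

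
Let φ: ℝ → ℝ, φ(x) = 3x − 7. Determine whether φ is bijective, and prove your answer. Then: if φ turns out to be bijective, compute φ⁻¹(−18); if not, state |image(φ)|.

-11/3

Suppose φ(s) = φ(t). Then 3s − 7 = 3t − 7, so 3s = 3t, thus s = t.
For any y ∈ ℝ, x = (y + 7)/3 satisfies φ(x) = y.
Thus φ is bijective.
Since φ is bijective, we compute φ⁻¹(−18) = (−18 + 7)/3 = −11/3.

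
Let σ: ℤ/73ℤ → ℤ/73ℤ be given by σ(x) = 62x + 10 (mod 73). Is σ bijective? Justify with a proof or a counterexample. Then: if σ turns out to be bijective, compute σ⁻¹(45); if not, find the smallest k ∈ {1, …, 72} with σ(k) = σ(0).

By definition, σ is injective when σ(u) = σ(v) forces u = v.
If σ(u) = σ(v), then 62u ≡ 62v (mod 73). Because gcd(62, 73) = 1, we may cancel 62 to get u ≡ v (mod 73).
We now compute 62⁻¹ mod 73 explicitly. Euclid's algorithm: 73 = 1·62 + 11, 62 = 5·11 + 7, 11 = 1·7 + 4, 7 = 1·4 + 3, 4 = 1·3 + 1; back-substituting gives 1 = 53·62 − 45·73, so 62⁻¹ ≡ 53 (mod 73).
For any y ∈ ℤ/73ℤ, x = 53(y − 10) mod 73 satisfies σ(x) = 62·53(y − 10) + 10 ≡ y (since 62·53 ≡ 1 mod 73). So every y has a preimage.
Therefore σ is bijective.
Since σ is bijective, we find σ⁻¹(45): we need 62x ≡ 45 − 10 ≡ 35 (mod 73). Using 62⁻¹ = 53: x ≡ 53·35 = 1855 = 25·73 + 30, so x = 30.
Check: σ(30) = 62·30 + 10 = 1870 = 25·73 + 45 ≡ 45 (mod 73).

30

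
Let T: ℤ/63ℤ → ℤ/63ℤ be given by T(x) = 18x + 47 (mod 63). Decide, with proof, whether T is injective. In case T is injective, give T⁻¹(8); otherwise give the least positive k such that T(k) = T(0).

7

We have gcd(18, 63) = 9 > 1. Taking u = 0 and v = 7: T(0) = 47 and T(7) = 18·7 + 47 = 173 ≡ 47 (mod 63).
So T(0) = T(7) while 0 ≠ 7, so T is not injective.
Since T is not injective, we find the least positive k with T(k) = T(0): this means 18k ≡ 0 (mod 63), i.e. 63 ∣ 18k. Since gcd(18, 63) = 9, dividing through by 9 this holds exactly when 7 ∣ 2k, and as gcd(2, 7) = 1, exactly when 7 ∣ k.
The smallest positive such k is 7.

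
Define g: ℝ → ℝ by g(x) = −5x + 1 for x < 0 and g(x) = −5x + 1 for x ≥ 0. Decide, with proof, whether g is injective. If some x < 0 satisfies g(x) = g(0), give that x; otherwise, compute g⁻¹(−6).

7/5

Both pieces are strictly decreasing (slopes −5 and −5), so each is injective on its own interval.
The left piece maps (−∞, 0) onto (1, ∞); the right piece maps [0, ∞) onto (−∞, 1].
These images are disjoint, so no value is attained by both pieces. So g is injective.
Because the two images are disjoint, no x < 0 has g(x) = g(0), so we compute g⁻¹(−6): −6 lies in (−∞, 1], so solve −5x + 1 = −6: x = (−6 − 1)/(−5) = 7/5.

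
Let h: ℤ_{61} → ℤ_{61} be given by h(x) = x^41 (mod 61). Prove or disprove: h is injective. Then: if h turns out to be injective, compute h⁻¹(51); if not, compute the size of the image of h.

18

Since 61 is prime, the nonzero elements of ℤ_{61} form a cyclic group of order 60.
As gcd(41, 60) = 1, raising to the 41st power is a bijection on this group: if a^41 ≡ b^41 then (ab^{−1})^41 = 1, and the only element of order dividing gcd(41, 60) = 1 is 1, so a = b.
With h(0) = 0 this makes h injective on all of ℤ_{61}, hence bijective (finite equal-size domain and codomain). In particular h is injective.
Since h is injective, we find the preimage of 51. The inverse of x ↦ x^41 on (ℤ_{61})^× is x ↦ x^41, because 41·41 = 1681 = 28·60 + 1 ≡ 1 (mod 60) and x^{60} = 1 for x ≠ 0 (Fermat). So h⁻¹(51) = 51^41 mod 61.
Repeated squaring mod 61: 51^1 ≡ 51, 51^2 ≡ 51² = 2601 ≡ 39, 51^4 ≡ 39² = 1521 ≡ 57, 51^8 ≡ 57² = 3249 ≡ 16, 51^16 ≡ 16² = 256 ≡ 12, 51^32 ≡ 12² = 144 ≡ 22. Since 41 = 32 + 8 + 1, 51^41 ≡ 22·16·51: 22·16 = 352 ≡ 47, then 47·51 = 2397 ≡ 18. So 51^41 ≡ 18 (mod 61).
Hence h⁻¹(51) = 18.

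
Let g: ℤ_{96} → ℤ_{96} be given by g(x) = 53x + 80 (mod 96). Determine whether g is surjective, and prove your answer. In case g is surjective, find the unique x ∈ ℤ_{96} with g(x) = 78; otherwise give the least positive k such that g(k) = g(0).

By definition, surjectivity means every element of the codomain has a preimage under g.
Since gcd(53, 96) = 1, 53 is invertible modulo 96. Euclid's algorithm: 96 = 1·53 + 43, 53 = 1·43 + 10, 43 = 4·10 + 3, 10 = 3·3 + 1; back-substituting gives 1 = 29·53 − 16·96, so 53⁻¹ ≡ 29 (mod 96).
For any y ∈ ℤ_{96}, x = 29(y − 80) mod 96 satisfies g(x) = 53·29(y − 80) + 80 ≡ y (since 53·29 ≡ 1 mod 96). So every y has a preimage.
Hence g is surjective.
Since g is surjective, we find g⁻¹(78): we need 53x ≡ 78 − 80 ≡ 94 (mod 96). Using 53⁻¹ = 29: x ≡ 29·94 = 2726 = 28·96 + 38, so x = 38.
Check: g(38) = 53·38 + 80 = 2094 = 21·96 + 78 ≡ 78 (mod 96).

38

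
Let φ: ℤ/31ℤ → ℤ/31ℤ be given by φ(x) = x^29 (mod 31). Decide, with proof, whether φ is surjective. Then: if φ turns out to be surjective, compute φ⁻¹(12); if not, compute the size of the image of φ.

13

Since 31 is prime, the nonzero elements of ℤ/31ℤ form a cyclic group of order 30.
As gcd(29, 30) = 1, raising to the 29th power is a bijection on this group: if s^29 ≡ t^29 then (st^{−1})^29 = 1, and the only element of order dividing gcd(29, 30) = 1 is 1, so s = t.
With φ(0) = 0 this makes φ injective on all of ℤ/31ℤ, hence bijective (finite equal-size domain and codomain). In particular φ is surjective.
Since φ is surjective, we find the preimage of 12. The inverse of x ↦ x^29 on (ℤ/31ℤ)^× is x ↦ x^29, because 29·29 = 841 = 28·30 + 1 ≡ 1 (mod 30) and x^{30} = 1 for x ≠ 0 (Fermat). So φ⁻¹(12) = 12^29 mod 31.
Repeated squaring mod 31: 12^1 ≡ 12, 12^2 ≡ 12² = 144 ≡ 20, 12^4 ≡ 20² = 400 ≡ 28, 12^8 ≡ 28² = 784 ≡ 9, 12^16 ≡ 9² = 81 ≡ 19. Since 29 = 16 + 8 + 4 + 1, 12^29 ≡ 19·9·28·12: 19·9 = 171 ≡ 16, then 16·28 = 448 ≡ 14, then 14·12 = 168 ≡ 13. So 12^29 ≡ 13 (mod 31).
Hence φ⁻¹(12) = 13.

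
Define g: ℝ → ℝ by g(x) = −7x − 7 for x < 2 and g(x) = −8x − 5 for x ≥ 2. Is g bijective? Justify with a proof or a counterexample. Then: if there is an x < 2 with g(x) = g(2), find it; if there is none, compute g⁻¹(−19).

Both pieces are strictly decreasing (slopes −7 and −8), so each is injective on its own interval.
The left piece maps (−∞, 2) onto (−21, ∞); the right piece maps [2, ∞) onto (−∞, −21].
Since −21 = −21, the images partition ℝ: g is injective and surjective, hence bijective.
Because the two images are disjoint, no x < 2 has g(x) = g(2), so we compute g⁻¹(−19): −19 lies in (−21, ∞), so solve −7x − 7 = −19: x = (−19 + 7)/(−7) = 12/7.

12/7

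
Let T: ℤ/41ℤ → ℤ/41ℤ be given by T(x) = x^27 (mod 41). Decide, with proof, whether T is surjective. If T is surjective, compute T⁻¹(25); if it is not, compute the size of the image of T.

4

Since 41 is prime, the nonzero elements of ℤ/41ℤ form a cyclic group of order 40.
As gcd(27, 40) = 1, raising to the 27th power is a bijection on this group: if x_1^27 ≡ x_2^27 then (x_1x_2^{−1})^27 = 1, and the only element of order dividing gcd(27, 40) = 1 is 1, so x_1 = x_2.
With T(0) = 0 this makes T injective on all of ℤ/41ℤ, hence bijective (finite equal-size domain and codomain). In particular T is surjective.
Since T is surjective, we find the preimage of 25. The inverse of x ↦ x^27 on (ℤ/41ℤ)^× is x ↦ x^3, because 27·3 = 81 = 2·40 + 1 ≡ 1 (mod 40) and x^{40} = 1 for x ≠ 0 (Fermat). So T⁻¹(25) = 25^3 mod 41.
Repeated squaring mod 41: 25^1 ≡ 25, 25^2 ≡ 25² = 625 ≡ 10. Since 3 = 2 + 1, 25^3 ≡ 10·25: 10·25 = 250 ≡ 4. So 25^3 ≡ 4 (mod 41).
Hence T⁻¹(25) = 4.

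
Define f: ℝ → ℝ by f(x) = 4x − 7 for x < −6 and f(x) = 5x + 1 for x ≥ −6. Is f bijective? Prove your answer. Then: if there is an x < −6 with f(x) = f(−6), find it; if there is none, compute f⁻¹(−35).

-7

Both pieces are strictly increasing (slopes 4 and 5), so each is injective on its own interval.
The left piece maps (−∞, −6) onto (−∞, −31); the right piece maps [−6, ∞) onto [−29, ∞).
The images leave a gap (−31 has no preimage), so f is not surjective, hence not bijective.
Because the two images are disjoint, no x < −6 has f(x) = f(−6), so we compute f⁻¹(−35): −35 lies in (−∞, −31), so solve 4x − 7 = −35: x = (−35 + 7)/4 = −7.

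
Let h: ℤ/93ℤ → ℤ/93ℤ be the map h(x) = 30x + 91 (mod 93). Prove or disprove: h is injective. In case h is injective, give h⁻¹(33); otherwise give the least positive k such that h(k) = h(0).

Recall: h is injective if h(x_1) = h(x_2) implies x_1 = x_2.
We have gcd(30, 93) = 3 > 1. Taking x_1 = 0 and x_2 = 31: h(0) = 91 and h(31) = 30·31 + 91 = 1021 ≡ 91 (mod 93).
So h(0) = h(31) while 0 ≠ 31, therefore h is not injective.
Since h is not injective, we find the least positive k with h(k) = h(0): this means 30k ≡ 0 (mod 93), i.e. 93 ∣ 30k. Since gcd(30, 93) = 3, dividing through by 3 this holds exactly when 31 ∣ 10k, and as gcd(10, 31) = 1, exactly when 31 ∣ k.
The smallest positive such k is 31.

31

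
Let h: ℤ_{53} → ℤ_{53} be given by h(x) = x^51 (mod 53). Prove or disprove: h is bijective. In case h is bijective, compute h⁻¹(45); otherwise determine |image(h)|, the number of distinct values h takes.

Since 53 is prime, the nonzero elements of ℤ_{53} form a cyclic group of order 52.
As gcd(51, 52) = 1, raising to the 51st power is a bijection on this group: if u^51 ≡ v^51 then (uv^{−1})^51 = 1, and the only element of order dividing gcd(51, 52) = 1 is 1, so u = v.
With h(0) = 0 this makes h injective on all of ℤ_{53}, hence bijective (finite equal-size domain and codomain). In particular h is bijective.
Since h is bijective, we find the preimage of 45. The inverse of x ↦ x^51 on (ℤ_{53})^× is x ↦ x^51, because 51·51 = 2601 = 50·52 + 1 ≡ 1 (mod 52) and x^{52} = 1 for x ≠ 0 (Fermat). So h⁻¹(45) = 45^51 mod 53.
Repeated squaring mod 53: 45^1 ≡ 45, 45^2 ≡ 45² = 2025 ≡ 11, 45^4 ≡ 11² = 121 ≡ 15, 45^8 ≡ 15² = 225 ≡ 13, 45^16 ≡ 13² = 169 ≡ 10, 45^32 ≡ 10² = 100 ≡ 47. Since 51 = 32 + 16 + 2 + 1, 45^51 ≡ 47·10·11·45: 47·10 = 470 ≡ 46, then 46·11 = 506 ≡ 29, then 29·45 = 1305 ≡ 33. So 45^51 ≡ 33 (mod 53).
Hence h⁻¹(45) = 33.

33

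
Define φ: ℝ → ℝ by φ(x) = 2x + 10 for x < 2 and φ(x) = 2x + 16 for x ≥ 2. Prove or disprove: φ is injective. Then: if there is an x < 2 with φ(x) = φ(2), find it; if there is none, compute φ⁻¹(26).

5

Both pieces are strictly increasing (slopes 2 and 2), so each is injective on its own interval.
The left piece maps (−∞, 2) onto (−∞, 14); the right piece maps [2, ∞) onto [20, ∞).
These images are disjoint, so no value is attained by both pieces. Thus φ is injective.
Because the two images are disjoint, no x < 2 has φ(x) = φ(2), so we compute φ⁻¹(26): 26 lies in [20, ∞), so solve 2x + 16 = 26: x = (26 − 16)/2 = 5.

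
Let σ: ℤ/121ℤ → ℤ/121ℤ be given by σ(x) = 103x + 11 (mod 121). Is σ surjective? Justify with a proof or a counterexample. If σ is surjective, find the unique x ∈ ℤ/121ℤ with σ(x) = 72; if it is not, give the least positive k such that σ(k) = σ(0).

84

Since gcd(103, 121) = 1, 103 is invertible modulo 121. Euclid's algorithm: 121 = 1·103 + 18, 103 = 5·18 + 13, 18 = 1·13 + 5, 13 = 2·5 + 3, 5 = 1·3 + 2, 3 = 1·2 + 1; back-substituting gives 1 = 47·103 − 40·121, so 103⁻¹ ≡ 47 (mod 121).
For any y ∈ ℤ/121ℤ, x = 47(y − 11) mod 121 satisfies σ(x) = 103·47(y − 11) + 11 ≡ y (since 103·47 ≡ 1 mod 121). So every y has a preimage.
Thus σ is surjective.
Since σ is surjective, we find σ⁻¹(72): we need 103x ≡ 72 − 11 ≡ 61 (mod 121). Using 103⁻¹ = 47: x ≡ 47·61 = 2867 = 23·121 + 84, so x = 84.
Check: σ(84) = 103·84 + 11 = 8663 = 71·121 + 72 ≡ 72 (mod 121).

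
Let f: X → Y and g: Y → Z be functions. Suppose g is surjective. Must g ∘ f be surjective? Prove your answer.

No. Take X = {0}, Y = Z = {0, 1, 2, 3, 4}, f(0) = 0, and g = identity (surjective).
Then (g ∘ f)(0) = 0, and 4 ∈ Z has no preimage under g ∘ f, so g ∘ f is not surjective.

not surjective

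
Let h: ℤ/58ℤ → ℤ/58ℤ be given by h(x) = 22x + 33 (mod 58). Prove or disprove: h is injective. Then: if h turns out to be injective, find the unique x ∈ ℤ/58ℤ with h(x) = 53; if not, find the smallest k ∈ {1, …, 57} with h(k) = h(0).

29

Recall: h is injective if h(s) = h(t) implies s = t.
We have gcd(22, 58) = 2 > 1. Taking s = 0 and t = 29: h(0) = 33 and h(29) = 22·29 + 33 = 671 ≡ 33 (mod 58).
So h(0) = h(29) while 0 ≠ 29, hence h is not injective.
Since h is not injective, we find the least positive k with h(k) = h(0): this means 22k ≡ 0 (mod 58), i.e. 58 ∣ 22k. Since gcd(22, 58) = 2, dividing through by 2 this holds exactly when 29 ∣ 11k, and as gcd(11, 29) = 1, exactly when 29 ∣ k.
The smallest positive such k is 29.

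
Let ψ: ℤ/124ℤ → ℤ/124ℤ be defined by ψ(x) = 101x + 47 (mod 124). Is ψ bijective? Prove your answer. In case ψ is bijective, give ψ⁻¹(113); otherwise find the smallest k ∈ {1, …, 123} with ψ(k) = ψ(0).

78

Suppose ψ(u) = ψ(v) in ℤ/124ℤ. Then 101u + 47 ≡ 101v + 47 (mod 124), so 101(u − v) ≡ 0 (mod 124).
Since gcd(101, 124) = 1, 101 is invertible modulo 124, so u − v ≡ 0 (mod 124), i.e. u = v.
We now compute 101⁻¹ mod 124 explicitly. Euclid's algorithm: 124 = 1·101 + 23, 101 = 4·23 + 9, 23 = 2·9 + 5, 9 = 1·5 + 4, 5 = 1·4 + 1; back-substituting gives 1 = 97·101 − 79·124, so 101⁻¹ ≡ 97 (mod 124).
For any y ∈ ℤ/124ℤ, x = 97(y − 47) mod 124 satisfies ψ(x) = 101·97(y − 47) + 47 ≡ y (since 101·97 ≡ 1 mod 124). So every y has a preimage.
Thus ψ is bijective.
Since ψ is bijective, we compute ψ⁻¹(113): solve 101x + 47 ≡ 113 (mod 124), i.e. 101x ≡ 66 (mod 124).
Multiplying by 101⁻¹ = 97 gives x ≡ 97·66 = 6402 = 51·124 + 78 ≡ 78 (mod 124).
Check: ψ(78) = 101·78 + 47 = 7925 = 63·124 + 113 ≡ 113 (mod 124).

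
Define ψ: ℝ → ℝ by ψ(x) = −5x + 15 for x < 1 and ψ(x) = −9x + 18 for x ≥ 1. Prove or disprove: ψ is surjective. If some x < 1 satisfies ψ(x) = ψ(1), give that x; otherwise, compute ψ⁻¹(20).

Both pieces are strictly decreasing (slopes −5 and −9), so each is injective on its own interval.
The left piece maps (−∞, 1) onto (10, ∞); the right piece maps [1, ∞) onto (−∞, 9].
The union (10, ∞) ∪ (−∞, 9] omits the interval between 10 and 9; in particular 10 has no preimage. So ψ is not surjective.
Because the two images are disjoint, no x < 1 has ψ(x) = ψ(1), so we compute ψ⁻¹(20): 20 lies in (10, ∞), so solve −5x + 15 = 20: x = (20 − 15)/(−5) = −1.

-1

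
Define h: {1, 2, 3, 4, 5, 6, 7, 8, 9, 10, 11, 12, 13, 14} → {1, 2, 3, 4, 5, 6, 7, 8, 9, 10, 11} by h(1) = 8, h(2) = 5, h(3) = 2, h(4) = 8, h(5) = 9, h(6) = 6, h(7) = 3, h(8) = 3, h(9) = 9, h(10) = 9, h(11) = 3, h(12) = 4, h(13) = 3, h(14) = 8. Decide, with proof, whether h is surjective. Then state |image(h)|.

7

No element maps to 1, so h is not surjective.
The image of h is {2, 3, 4, 5, 6, 8, 9}, which has 7 elements.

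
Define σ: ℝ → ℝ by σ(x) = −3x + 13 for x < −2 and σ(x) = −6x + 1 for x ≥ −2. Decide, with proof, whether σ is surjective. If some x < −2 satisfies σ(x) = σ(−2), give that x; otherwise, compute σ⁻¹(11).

Both pieces are strictly decreasing (slopes −3 and −6), so each is injective on its own interval.
The left piece maps (−∞, −2) onto (19, ∞); the right piece maps [−2, ∞) onto (−∞, 13].
The union (19, ∞) ∪ (−∞, 13] omits the interval between 19 and 13; in particular 19 has no preimage. So σ is not surjective.
Because the two images are disjoint, no x < −2 has σ(x) = σ(−2), so we compute σ⁻¹(11): 11 lies in (−∞, 13], so solve −6x + 1 = 11: x = (11 − 1)/(−6) = −5/3.

-5/3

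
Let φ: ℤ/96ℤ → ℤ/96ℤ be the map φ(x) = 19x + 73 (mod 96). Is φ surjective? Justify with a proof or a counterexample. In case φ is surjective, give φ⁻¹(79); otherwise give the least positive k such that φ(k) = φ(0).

66

Since gcd(19, 96) = 1, 19 is invertible modulo 96. Euclid's algorithm: 96 = 5·19 + 1; back-substituting gives 1 = 91·19 − 18·96, so 19⁻¹ ≡ 91 (mod 96).
Then y ↦ 91(y − 73) is a two-sided inverse to φ, so every y ∈ ℤ/96ℤ has a preimage.
So φ is surjective.
Since φ is surjective, we find φ⁻¹(79): we need 19x ≡ 79 − 73 ≡ 6 (mod 96). Using 19⁻¹ = 91: x ≡ 91·6 = 546 = 5·96 + 66, so x = 66.
Check: φ(66) = 19·66 + 73 = 1327 = 13·96 + 79 ≡ 79 (mod 96).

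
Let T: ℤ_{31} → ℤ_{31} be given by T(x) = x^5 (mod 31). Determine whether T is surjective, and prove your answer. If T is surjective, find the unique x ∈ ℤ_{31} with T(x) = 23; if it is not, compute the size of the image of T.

7

T(1) = 1^5 = 1.
T(2): Repeated squaring mod 31: 2^1 ≡ 2, 2^2 ≡ 2² = 4, 2^4 ≡ 4² = 16. Since 5 = 4 + 1, 2^5 ≡ 16·2: 16·2 = 32 ≡ 1. So 2^5 ≡ 1 (mod 31).
So T(1) = T(2) = 1 while 1 ≠ 2, hence T is not injective.
A non-injective map from the 31-element set ℤ_{31} to itself takes at most 30 distinct values, so it cannot be surjective. Therefore T is not surjective.
Since T is not surjective, we determine |image(T)|. Computing x^5 mod 31 for each x (by repeated squaring, reducing mod 31 at every step), the values T(0), T(1), …, T(30) are: 0, 1, 1, 26, 1, 25, 26, 5, 1, 25, 25, 6, 26, 6, 5, 30, 1, 26, 25, 5, 25, 6, 6, 30, 26, 5, 6, 30, 5, 30, 30.
The distinct values are {0, 1, 5, 6, 25, 26, 30}; there are 7 of them.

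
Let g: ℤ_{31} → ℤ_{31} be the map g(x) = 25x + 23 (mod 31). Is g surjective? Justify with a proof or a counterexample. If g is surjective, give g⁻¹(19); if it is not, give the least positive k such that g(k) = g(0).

Since gcd(25, 31) = 1, 25 is invertible modulo 31. Euclid's algorithm: 31 = 1·25 + 6, 25 = 4·6 + 1; back-substituting gives 1 = 5·25 − 4·31, so 25⁻¹ ≡ 5 (mod 31).
For any y ∈ ℤ_{31}, x = 5(y − 23) mod 31 satisfies g(x) = 25·5(y − 23) + 23 ≡ y (since 25·5 ≡ 1 mod 31). So every y has a preimage.
Thus g is surjective.
Since g is surjective, we compute g⁻¹(19): solve 25x + 23 ≡ 19 (mod 31), i.e. 25x ≡ 27 (mod 31).
Multiplying by 25⁻¹ = 5 gives x ≡ 5·27 = 135 = 4·31 + 11 ≡ 11 (mod 31).
Check: g(11) = 25·11 + 23 = 298 = 9·31 + 19 ≡ 19 (mod 31).

11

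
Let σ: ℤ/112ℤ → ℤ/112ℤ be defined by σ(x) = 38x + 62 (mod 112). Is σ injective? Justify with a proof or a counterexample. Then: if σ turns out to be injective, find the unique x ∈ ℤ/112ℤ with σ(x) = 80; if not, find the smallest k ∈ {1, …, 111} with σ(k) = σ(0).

56

Recall that σ is injective when σ(x_1) = σ(x_2) forces x_1 = x_2.
We have gcd(38, 112) = 2 > 1. Taking x_1 = 0 and x_2 = 56: σ(0) = 62 and σ(56) = 38·56 + 62 = 2190 ≡ 62 (mod 112).
So σ(0) = σ(56) while 0 ≠ 56, thus σ is not injective.
Since σ is not injective, we find the least positive k with σ(k) = σ(0): this means 38k ≡ 0 (mod 112), i.e. 112 ∣ 38k. Since gcd(38, 112) = 2, dividing through by 2 this holds exactly when 56 ∣ 19k, and as gcd(19, 56) = 1, exactly when 56 ∣ k.
The smallest positive such k is 56.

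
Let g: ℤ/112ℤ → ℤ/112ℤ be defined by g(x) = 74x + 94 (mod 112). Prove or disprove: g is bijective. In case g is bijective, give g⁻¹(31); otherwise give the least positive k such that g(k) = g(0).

56

Recall: injectivity means: for all a, b in the domain, g(a) = g(b) implies a = b.
We have gcd(74, 112) = 2 > 1. Taking a = 0 and b = 56: g(0) = 94 and g(56) = 74·56 + 94 = 4238 ≡ 94 (mod 112).
So g(0) = g(56) while 0 ≠ 56, thus g is not injective, hence not bijective.
Since g is not bijective, we find the least positive k with g(k) = g(0): this means 74k ≡ 0 (mod 112), i.e. 112 ∣ 74k. Since gcd(74, 112) = 2, dividing through by 2 this holds exactly when 56 ∣ 37k, and as gcd(37, 56) = 1, exactly when 56 ∣ k.
The smallest positive such k is 56.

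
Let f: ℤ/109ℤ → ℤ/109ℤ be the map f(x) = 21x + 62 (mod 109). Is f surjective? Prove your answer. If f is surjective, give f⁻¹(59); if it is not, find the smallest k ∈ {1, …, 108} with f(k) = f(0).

Since gcd(21, 109) = 1, 21 is invertible modulo 109. Euclid's algorithm: 109 = 5·21 + 4, 21 = 5·4 + 1; back-substituting gives 1 = 26·21 − 5·109, so 21⁻¹ ≡ 26 (mod 109).
Then y ↦ 26(y − 62) is a two-sided inverse to f, so every y ∈ ℤ/109ℤ has a preimage.
Thus f is surjective.
Since f is surjective, we compute f⁻¹(59): solve 21x + 62 ≡ 59 (mod 109), i.e. 21x ≡ 106 (mod 109).
Multiplying by 21⁻¹ = 26 gives x ≡ 26·106 = 2756 = 25·109 + 31 ≡ 31 (mod 109).
Check: f(31) = 21·31 + 62 = 713 = 6·109 + 59 ≡ 59 (mod 109).

31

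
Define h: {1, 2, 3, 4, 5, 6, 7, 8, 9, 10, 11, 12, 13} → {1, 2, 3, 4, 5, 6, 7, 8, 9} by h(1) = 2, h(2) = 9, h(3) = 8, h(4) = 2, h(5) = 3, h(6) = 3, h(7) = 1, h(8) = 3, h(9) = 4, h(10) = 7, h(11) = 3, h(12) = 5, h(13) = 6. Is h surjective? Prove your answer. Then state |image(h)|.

9

Every element of the codomain has a preimage: 1 = h(7), 2 = h(1), 3 = h(5), 4 = h(9), 5 = h(12), 6 = h(13), 7 = h(10), 8 = h(3), 9 = h(2).
Therefore h is surjective.
The image of h is {1, 2, 3, 4, 5, 6, 7, 8, 9}, which has 9 elements.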